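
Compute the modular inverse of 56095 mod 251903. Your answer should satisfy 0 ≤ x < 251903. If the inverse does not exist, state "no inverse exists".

Run Euclid on (251903, 56095):
251903 = 4*56095 + 27523
56095 = 2*27523 + 1049
27523 = 26*1049 + 249
1049 = 4*249 + 53
249 = 4*53 + 37
53 = 1*37 + 16
37 = 2*16 + 5
16 = 3*5 + 1
5 = 5*1 + 0
The gcd is 1. Working backward:
1 = 16 − 3·5
1 = −3·37 + 7·16
1 = 7·53 − 10·37
1 = −10·249 + 47·53
1 = 47·1049 − 198·249
1 = −198·27523 + 5195·1049
1 = 5195·56095 − 10588·27523
1 = −10588·251903 + 47547·56095
So 56095·47547 ≡ 1 (mod 251903).

47547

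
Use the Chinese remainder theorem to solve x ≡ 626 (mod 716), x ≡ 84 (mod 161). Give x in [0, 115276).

Write x = 626 + 716·k. Then 716·k ≡ 84 − 626 ≡ 102 (mod 161).
Need 716⁻¹ mod 161. Extended Euclid on (161, 72):
161 = 2*72 + 17
72 = 4*17 + 4
17 = 4*4 + 1
4 = 4*1 + 0
Back-substitute:
1 = 17 − 4·4
1 = −4·72 + 17·17
1 = 17·161 − 38·72
716⁻¹ ≡ 123 (mod 161), so k ≡ 123·102 ≡ 149 (mod 161).
x = 626 + 716·149 = 107310.

107310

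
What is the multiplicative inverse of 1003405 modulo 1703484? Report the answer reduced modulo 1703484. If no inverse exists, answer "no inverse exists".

Apply the Euclidean algorithm to 1703484 and 1003405:
1703484 = 1·1003405 + 700079
1003405 = 1·700079 + 303326
700079 = 2·303326 + 93427
303326 = 3·93427 + 23045
93427 = 4·23045 + 1247
23045 = 18·1247 + 599
1247 = 2·599 + 49
599 = 12·49 + 11
49 = 4·11 + 5
11 = 2·5 + 1
5 = 5·1 + 0
gcd = 1, so the inverse exists. Back-substitute:
1 = 11 − 2·5
1 = −2·49 + 9·11
1 = 9·599 − 110·49
1 = −110·1247 + 229·599
1 = 229·23045 − 4232·1247
1 = −4232·93427 + 17157·23045
1 = 17157·303326 − 55703·93427
1 = −55703·700079 + 128563·303326
1 = 128563·1003405 − 184266·700079
1 = −184266·1703484 + 312829·1003405
So 1003405·312829 ≡ 1 (mod 1703484).

312829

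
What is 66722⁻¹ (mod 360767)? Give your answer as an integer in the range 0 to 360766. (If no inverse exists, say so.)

gcd(360767, 66722) by repeated division:
360767 = 5·66722 + 27157
66722 = 2·27157 + 12408
27157 = 2·12408 + 2341
12408 = 5·2341 + 703
2341 = 3·703 + 232
703 = 3·232 + 7
232 = 33·7 + 1
7 = 7·1 + 0
Since gcd(66722, 360767) = 1, back-substitute to write 1 as a combination:
1 = 232 − 33·7
1 = −33·703 + 100·232
1 = 100·2341 − 333·703
1 = −333·12408 + 1765·2341
1 = 1765·27157 − 3863·12408
1 = −3863·66722 + 9491·27157
1 = 9491·360767 − 51318·66722
Hence 66722⁻¹ ≡ -51318 ≡ 309449 (mod 360767).

309449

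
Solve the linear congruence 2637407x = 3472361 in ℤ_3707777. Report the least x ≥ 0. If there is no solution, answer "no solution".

First find gcd(2637407, 3707777):
3707777 = 1×2637407 + 1070370
2637407 = 2×1070370 + 496667
1070370 = 2×496667 + 77036
496667 = 6×77036 + 34451
77036 = 2×34451 + 8134
34451 = 4×8134 + 1915
8134 = 4×1915 + 474
1915 = 4×474 + 19
474 = 24×19 + 18
19 = 1×18 + 1
18 = 18×1 + 0
gcd = 1, so a unique solution mod 3707777 exists.
Back-substitute for the Bézout coefficients:
1 = 19 − 18
1 = −474 + 25·19
1 = 25·1915 − 101·474
1 = −101·8134 + 429·1915
1 = 429·34451 − 1817·8134
1 = −1817·77036 + 4063·34451
1 = 4063·496667 − 26195·77036
1 = −26195·1070370 + 56453·496667
1 = 56453·2637407 − 139101·1070370
1 = −139101·3707777 + 195554·2637407
So 2637407·(195554) ≡ 1 (mod 3707777), giving 2637407⁻¹ ≡ 195554.
x ≡ 2637407⁻¹·3472361 ≡ 195554·3472361 ≡ 2926545 (mod 3707777).

2926545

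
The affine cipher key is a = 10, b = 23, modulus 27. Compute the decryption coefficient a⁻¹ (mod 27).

gcd(27, 10) by repeated division:
27 = 2×10 + 7
10 = 1×7 + 3
7 = 2×3 + 1
3 = 3×1 + 0
Since gcd(10, 27) = 1, back-substitute to write 1 as a combination:
1 = 7 − 2·3
1 = −2·10 + 3·7
1 = 3·27 − 8·10
Hence 10⁻¹ ≡ -8 ≡ 19 (mod 27).

19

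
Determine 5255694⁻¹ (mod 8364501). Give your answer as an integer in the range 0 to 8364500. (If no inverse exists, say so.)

Euclidean algorithm on 8364501, 5255694:
8364501 = 1*5255694 + 3108807
5255694 = 1*3108807 + 2146887
3108807 = 1*2146887 + 961920
2146887 = 2*961920 + 223047
961920 = 4*223047 + 69732
223047 = 3*69732 + 13851
69732 = 5*13851 + 477
13851 = 29*477 + 18
477 = 26*18 + 9
18 = 2*9 + 0
Since gcd = 9 > 1, 5255694 is not a unit mod 8364501.

no inverse exists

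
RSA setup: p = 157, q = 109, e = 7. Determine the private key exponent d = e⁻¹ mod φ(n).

φ(n) = (p−1)(q−1) = 156·108 = 16848.
Need d with 7·d ≡ 1 (mod 16848). Apply the extended Euclidean algorithm:
16848 = 2406·7 + 6
7 = 1·6 + 1
6 = 6·1 + 0
Back-substitute:
1 = 7 − 6
1 = −16848 + 2407·7
So 7·2407 ≡ 1 (mod 16848), hence d = 2407.

2407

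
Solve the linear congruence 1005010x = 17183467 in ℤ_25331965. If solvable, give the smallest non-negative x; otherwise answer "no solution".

no solution

gcd(1005010, 25331965):
25331965 = 25·1005010 + 206715
1005010 = 4·206715 + 178150
206715 = 1·178150 + 28565
178150 = 6·28565 + 6760
28565 = 4·6760 + 1525
6760 = 4·1525 + 660
1525 = 2·660 + 205
660 = 3·205 + 45
205 = 4·45 + 25
45 = 1·25 + 20
25 = 1·20 + 5
20 = 4·5 + 0
gcd = 5, but 5 ∤ 17183467, so the congruence has no solution.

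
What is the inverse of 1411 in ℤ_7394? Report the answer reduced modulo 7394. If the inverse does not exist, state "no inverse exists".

Run Euclid on (7394, 1411):
7394 = 5×1411 + 339
1411 = 4×339 + 55
339 = 6×55 + 9
55 = 6×9 + 1
9 = 9×1 + 0
Since gcd(1411, 7394) = 1, back-substitute to write 1 as a combination:
1 = 55 − 6·9
1 = −6·339 + 37·55
1 = 37·1411 − 154·339
1 = −154·7394 + 807·1411
So 1411·807 ≡ 1 (mod 7394).

807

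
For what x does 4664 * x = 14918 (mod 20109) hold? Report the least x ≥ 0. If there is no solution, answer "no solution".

First find gcd(4664, 20109):
20109 = 4*4664 + 1453
4664 = 3*1453 + 305
1453 = 4*305 + 233
305 = 1*233 + 72
233 = 3*72 + 17
72 = 4*17 + 4
17 = 4*4 + 1
4 = 4*1 + 0
gcd = 1, so a unique solution mod 20109 exists.
Back-substitute for the Bézout coefficients:
1 = 17 − 4·4
1 = −4·72 + 17·17
1 = 17·233 − 55·72
1 = −55·305 + 72·233
1 = 72·1453 − 343·305
1 = −343·4664 + 1101·1453
1 = 1101·20109 − 4747·4664
So 4664·(-4747) ≡ 1 (mod 20109), giving 4664⁻¹ ≡ 15362.
x ≡ 4664⁻¹·14918 ≡ 15362·14918 ≡ 8152 (mod 20109).

8152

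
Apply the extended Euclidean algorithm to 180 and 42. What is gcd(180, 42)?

Apply Euclid's algorithm to 180 and 42:
180 = 4×42 + 12
42 = 3×12 + 6
12 = 2×6 + 0
gcd(180, 42) = 6.
Back-substituting:
6 = 42 − 3·12
6 = −3·180 + 13·42
So 6 = (-3)·180 + (13)·42.

6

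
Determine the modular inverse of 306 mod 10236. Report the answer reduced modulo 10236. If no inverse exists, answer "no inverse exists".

Compute gcd(306, 10236):
10236 = 33·306 + 138
306 = 2·138 + 30
138 = 4·30 + 18
30 = 1·18 + 12
18 = 1·12 + 6
12 = 2·6 + 0
gcd(306, 10236) = 6 ≠ 1, so 306 has no multiplicative inverse modulo 10236.

no inverse exists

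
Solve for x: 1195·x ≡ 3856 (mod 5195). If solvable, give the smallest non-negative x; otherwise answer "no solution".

no solution

gcd(1195, 5195):
5195 = 4·1195 + 415
1195 = 2·415 + 365
415 = 1·365 + 50
365 = 7·50 + 15
50 = 3·15 + 5
15 = 3·5 + 0
gcd = 5, but 5 ∤ 3856, so the congruence has no solution.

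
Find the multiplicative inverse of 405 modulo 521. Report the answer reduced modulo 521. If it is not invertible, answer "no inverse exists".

256

Run Euclid on (521, 405):
521 = 1*405 + 116
405 = 3*116 + 57
116 = 2*57 + 2
57 = 28*2 + 1
2 = 2*1 + 0
gcd = 1, so the inverse exists. Back-substitute:
1 = 57 − 28·2
1 = −28·116 + 57·57
1 = 57·405 − 199·116
1 = −199·521 + 256·405
So 405·256 ≡ 1 (mod 521).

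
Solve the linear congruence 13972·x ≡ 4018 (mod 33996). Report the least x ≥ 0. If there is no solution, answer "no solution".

gcd(13972, 33996):
33996 = 2×13972 + 6052
13972 = 2×6052 + 1868
6052 = 3×1868 + 448
1868 = 4×448 + 76
448 = 5×76 + 68
76 = 1×68 + 8
68 = 8×8 + 4
8 = 2×4 + 0
gcd = 4, but 4 ∤ 4018, so the congruence has no solution.

no solution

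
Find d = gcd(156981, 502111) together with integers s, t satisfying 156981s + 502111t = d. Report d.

Repeated division:
502111 = 3*156981 + 31168
156981 = 5*31168 + 1141
31168 = 27*1141 + 361
1141 = 3*361 + 58
361 = 6*58 + 13
58 = 4*13 + 6
13 = 2*6 + 1
6 = 6*1 + 0
gcd(156981, 502111) = 1.
Back-substituting:
1 = 13 − 2·6
1 = −2·58 + 9·13
1 = 9·361 − 56·58
1 = −56·1141 + 177·361
1 = 177·31168 − 4835·1141
1 = −4835·156981 + 24352·31168
1 = 24352·502111 − 77891·156981
So 1 = (24352)·502111 + (-77891)·156981.

1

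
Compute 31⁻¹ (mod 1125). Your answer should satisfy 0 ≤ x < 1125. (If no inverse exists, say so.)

871

gcd(1125, 31) by repeated division:
1125 = 36×31 + 9
31 = 3×9 + 4
9 = 2×4 + 1
4 = 4×1 + 0
Since gcd(31, 1125) = 1, back-substitute to write 1 as a combination:
1 = 9 − 2·4
1 = −2·31 + 7·9
1 = 7·1125 − 254·31
So 31·(-254) ≡ 1 (mod 1125), and -254 ≡ 871 (mod 1125).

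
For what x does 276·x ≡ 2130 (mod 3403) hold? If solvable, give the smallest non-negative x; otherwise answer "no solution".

First find gcd(276, 3403):
3403 = 12·276 + 91
276 = 3·91 + 3
91 = 30·3 + 1
3 = 3·1 + 0
gcd = 1, so a unique solution mod 3403 exists.
Back-substitute for the Bézout coefficients:
1 = 91 − 30·3
1 = −30·276 + 91·91
1 = 91·3403 − 1122·276
So 276·(-1122) ≡ 1 (mod 3403), giving 276⁻¹ ≡ 2281.
x ≡ 276⁻¹·2130 ≡ 2281·2130 ≡ 2449 (mod 3403).

2449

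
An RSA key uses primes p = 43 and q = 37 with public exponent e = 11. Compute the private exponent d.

φ(n) = (p−1)(q−1) = 42·36 = 1512.
Need d with 11·d ≡ 1 (mod 1512). Apply the extended Euclidean algorithm:
1512 = 137*11 + 5
11 = 2*5 + 1
5 = 5*1 + 0
Back-substitute:
1 = 11 − 2·5
1 = −2·1512 + 275·11
So 11·275 ≡ 1 (mod 1512), hence d = 275.

275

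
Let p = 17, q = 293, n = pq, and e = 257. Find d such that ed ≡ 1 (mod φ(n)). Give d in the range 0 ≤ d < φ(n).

φ(n) = (p−1)(q−1) = 16·292 = 4672.
Need d with 257·d ≡ 1 (mod 4672). Apply the extended Euclidean algorithm:
4672 = 18×257 + 46
257 = 5×46 + 27
46 = 1×27 + 19
27 = 1×19 + 8
19 = 2×8 + 3
8 = 2×3 + 2
3 = 1×2 + 1
2 = 2×1 + 0
Back-substitute:
1 = 3 − 2
1 = −8 + 3·3
1 = 3·19 − 7·8
1 = −7·27 + 10·19
1 = 10·46 − 17·27
1 = −17·257 + 95·46
1 = 95·4672 − 1727·257
So 257·(-1727) ≡ 1 (mod 4672), hence d ≡ -1727 ≡ 2945 (mod 4672).

2945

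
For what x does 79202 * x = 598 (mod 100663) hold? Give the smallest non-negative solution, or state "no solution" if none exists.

97783

First find gcd(79202, 100663):
100663 = 1×79202 + 21461
79202 = 3×21461 + 14819
21461 = 1×14819 + 6642
14819 = 2×6642 + 1535
6642 = 4×1535 + 502
1535 = 3×502 + 29
502 = 17×29 + 9
29 = 3×9 + 2
9 = 4×2 + 1
2 = 2×1 + 0
gcd = 1, so a unique solution mod 100663 exists.
Back-substitute for the Bézout coefficients:
1 = 9 − 4·2
1 = −4·29 + 13·9
1 = 13·502 − 225·29
1 = −225·1535 + 688·502
1 = 688·6642 − 2977·1535
1 = −2977·14819 + 6642·6642
1 = 6642·21461 − 9619·14819
1 = −9619·79202 + 35499·21461
1 = 35499·100663 − 45118·79202
So 79202·(-45118) ≡ 1 (mod 100663), giving 79202⁻¹ ≡ 55545.
x ≡ 79202⁻¹·598 ≡ 55545·598 ≡ 97783 (mod 100663).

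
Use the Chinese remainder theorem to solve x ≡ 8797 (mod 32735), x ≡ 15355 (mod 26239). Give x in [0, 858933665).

562527037

Write x = 8797 + 32735·k. Then 32735·k ≡ 15355 − 8797 ≡ 6558 (mod 26239).
Need 32735⁻¹ mod 26239. Extended Euclid on (26239, 6496):
26239 = 4·6496 + 255
6496 = 25·255 + 121
255 = 2·121 + 13
121 = 9·13 + 4
13 = 3·4 + 1
4 = 4·1 + 0
Back-substitute:
1 = 13 − 3·4
1 = −3·121 + 28·13
1 = 28·255 − 59·121
1 = −59·6496 + 1503·255
1 = 1503·26239 − 6071·6496
32735⁻¹ ≡ 20168 (mod 26239), so k ≡ 20168·6558 ≡ 17184 (mod 26239).
x = 8797 + 32735·17184 = 562527037.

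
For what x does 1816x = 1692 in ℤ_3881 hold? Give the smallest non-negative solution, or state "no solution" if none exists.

First find gcd(1816, 3881):
3881 = 2*1816 + 249
1816 = 7*249 + 73
249 = 3*73 + 30
73 = 2*30 + 13
30 = 2*13 + 4
13 = 3*4 + 1
4 = 4*1 + 0
gcd = 1, so a unique solution mod 3881 exists.
Back-substitute for the Bézout coefficients:
1 = 13 − 3·4
1 = −3·30 + 7·13
1 = 7·73 − 17·30
1 = −17·249 + 58·73
1 = 58·1816 − 423·249
1 = −423·3881 + 904·1816
So 1816·(904) ≡ 1 (mod 3881), giving 1816⁻¹ ≡ 904.
x ≡ 1816⁻¹·1692 ≡ 904·1692 ≡ 454 (mod 3881).

454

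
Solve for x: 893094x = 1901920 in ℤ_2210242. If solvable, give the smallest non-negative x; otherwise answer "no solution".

First find gcd(893094, 2210242):
2210242 = 2·893094 + 424054
893094 = 2·424054 + 44986
424054 = 9·44986 + 19180
44986 = 2·19180 + 6626
19180 = 2·6626 + 5928
6626 = 1·5928 + 698
5928 = 8·698 + 344
698 = 2·344 + 10
344 = 34·10 + 4
10 = 2·4 + 2
4 = 2·2 + 0
gcd = 2 and 2 | 1901920, so solutions exist. Divide through by 2: 446547x ≡ 950960 (mod 1105121).
Now find 446547⁻¹ mod 1105121:
1105121 = 2·446547 + 212027
446547 = 2·212027 + 22493
212027 = 9·22493 + 9590
22493 = 2·9590 + 3313
9590 = 2·3313 + 2964
3313 = 1·2964 + 349
2964 = 8·349 + 172
349 = 2·172 + 5
172 = 34·5 + 2
5 = 2·2 + 1
2 = 2·1 + 0
Back-substitute:
1 = 5 − 2·2
1 = −2·172 + 69·5
1 = 69·349 − 140·172
1 = −140·2964 + 1189·349
1 = 1189·3313 − 1329·2964
1 = −1329·9590 + 3847·3313
1 = 3847·22493 − 9023·9590
1 = −9023·212027 + 85054·22493
1 = 85054·446547 − 179131·212027
1 = −179131·1105121 + 443316·446547
So 446547⁻¹ ≡ 443316 (mod 1105121).
Then x ≡ 443316·950960 ≡ 855006 (mod 1105121); the smallest non-negative solution is x = 855006.

855006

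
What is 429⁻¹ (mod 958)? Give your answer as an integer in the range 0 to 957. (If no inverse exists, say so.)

Apply the Euclidean algorithm to 958 and 429:
958 = 2×429 + 100
429 = 4×100 + 29
100 = 3×29 + 13
29 = 2×13 + 3
13 = 4×3 + 1
3 = 3×1 + 0
gcd = 1, so the inverse exists. Back-substitute:
1 = 13 − 4·3
1 = −4·29 + 9·13
1 = 9·100 − 31·29
1 = −31·429 + 133·100
1 = 133·958 − 297·429
Hence 429⁻¹ ≡ -297 ≡ 661 (mod 958).

661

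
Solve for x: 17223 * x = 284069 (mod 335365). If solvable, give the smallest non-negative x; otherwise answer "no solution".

First find gcd(17223, 335365):
335365 = 19×17223 + 8128
17223 = 2×8128 + 967
8128 = 8×967 + 392
967 = 2×392 + 183
392 = 2×183 + 26
183 = 7×26 + 1
26 = 26×1 + 0
gcd = 1, so a unique solution mod 335365 exists.
Back-substitute for the Bézout coefficients:
1 = 183 − 7·26
1 = −7·392 + 15·183
1 = 15·967 − 37·392
1 = −37·8128 + 311·967
1 = 311·17223 − 659·8128
1 = −659·335365 + 12832·17223
So 17223·(12832) ≡ 1 (mod 335365), giving 17223⁻¹ ≡ 12832.
x ≡ 17223⁻¹·284069 ≡ 12832·284069 ≡ 91223 (mod 335365).

91223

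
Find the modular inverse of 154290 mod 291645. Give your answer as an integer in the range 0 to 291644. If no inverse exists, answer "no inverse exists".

Compute gcd(154290, 291645):
291645 = 1*154290 + 137355
154290 = 1*137355 + 16935
137355 = 8*16935 + 1875
16935 = 9*1875 + 60
1875 = 31*60 + 15
60 = 4*15 + 0
The gcd is 15, not 1, hence no inverse exists.

no inverse exists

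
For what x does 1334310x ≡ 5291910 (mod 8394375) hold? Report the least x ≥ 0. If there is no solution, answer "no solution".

308586

First find gcd(1334310, 8394375):
8394375 = 6·1334310 + 388515
1334310 = 3·388515 + 168765
388515 = 2·168765 + 50985
168765 = 3·50985 + 15810
50985 = 3·15810 + 3555
15810 = 4·3555 + 1590
3555 = 2·1590 + 375
1590 = 4·375 + 90
375 = 4·90 + 15
90 = 6·15 + 0
gcd = 15 and 15 | 5291910, so solutions exist. Divide through by 15: 88954x ≡ 352794 (mod 559625).
Now find 88954⁻¹ mod 559625:
559625 = 6*88954 + 25901
88954 = 3*25901 + 11251
25901 = 2*11251 + 3399
11251 = 3*3399 + 1054
3399 = 3*1054 + 237
1054 = 4*237 + 106
237 = 2*106 + 25
106 = 4*25 + 6
25 = 4*6 + 1
6 = 6*1 + 0
Back-substitute:
1 = 25 − 4·6
1 = −4·106 + 17·25
1 = 17·237 − 38·106
1 = −38·1054 + 169·237
1 = 169·3399 − 545·1054
1 = −545·11251 + 1804·3399
1 = 1804·25901 − 4153·11251
1 = −4153·88954 + 14263·25901
1 = 14263·559625 − 89731·88954
So 88954·(-89731) ≡ 1 (mod 559625), i.e. 88954⁻¹ ≡ 469894.
Then x ≡ 469894·352794 ≡ 308586 (mod 559625); the smallest non-negative solution is x = 308586.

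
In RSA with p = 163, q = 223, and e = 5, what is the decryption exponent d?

φ(n) = (p−1)(q−1) = 162·222 = 35964.
Need d with 5·d ≡ 1 (mod 35964). Apply the extended Euclidean algorithm:
35964 = 7192×5 + 4
5 = 1×4 + 1
4 = 4×1 + 0
Back-substitute:
1 = 5 − 4
1 = −35964 + 7193·5
So 5·7193 ≡ 1 (mod 35964), hence d = 7193.

7193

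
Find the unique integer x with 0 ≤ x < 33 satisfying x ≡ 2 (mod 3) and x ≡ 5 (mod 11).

Write x = 2 + 3·k. Then 3·k ≡ 5 − 2 ≡ 3 (mod 11).
Need 3⁻¹ mod 11. Extended Euclid on (11, 3):
11 = 3*3 + 2
3 = 1*2 + 1
2 = 2*1 + 0
Back-substitute:
1 = 3 − 2
1 = −11 + 4·3
3⁻¹ ≡ 4 (mod 11), so k ≡ 4·3 ≡ 1 (mod 11).
x = 2 + 3·1 = 5.

5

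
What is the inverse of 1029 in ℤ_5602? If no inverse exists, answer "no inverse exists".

3751

Run Euclid on (5602, 1029):
5602 = 5×1029 + 457
1029 = 2×457 + 115
457 = 3×115 + 112
115 = 1×112 + 3
112 = 37×3 + 1
3 = 3×1 + 0
Since gcd(1029, 5602) = 1, back-substitute to write 1 as a combination:
1 = 112 − 37·3
1 = −37·115 + 38·112
1 = 38·457 − 151·115
1 = −151·1029 + 340·457
1 = 340·5602 − 1851·1029
Thus 1029·(-1851) ≡ 1 (mod 5602); reducing, -1851 mod 5602 = 3751.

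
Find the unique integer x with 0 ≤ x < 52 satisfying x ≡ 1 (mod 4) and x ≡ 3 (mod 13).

29

Write x = 1 + 4·k. Then 4·k ≡ 3 − 1 ≡ 2 (mod 13).
Need 4⁻¹ mod 13. Extended Euclid on (13, 4):
13 = 3×4 + 1
4 = 4×1 + 0
Back-substitute:
1 = 13 − 3·4
4⁻¹ ≡ 10 (mod 13), so k ≡ 10·2 ≡ 7 (mod 13).
x = 1 + 4·7 = 29.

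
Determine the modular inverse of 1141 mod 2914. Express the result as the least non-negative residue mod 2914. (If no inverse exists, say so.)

Extended Euclidean algorithm:
2914 = 2*1141 + 632
1141 = 1*632 + 509
632 = 1*509 + 123
509 = 4*123 + 17
123 = 7*17 + 4
17 = 4*4 + 1
4 = 4*1 + 0
Since gcd(1141, 2914) = 1, back-substitute to write 1 as a combination:
1 = 17 − 4·4
1 = −4·123 + 29·17
1 = 29·509 − 120·123
1 = −120·632 + 149·509
1 = 149·1141 − 269·632
1 = −269·2914 + 687·1141
So 1141·687 ≡ 1 (mod 2914).

687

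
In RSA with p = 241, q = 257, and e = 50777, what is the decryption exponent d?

φ(n) = (p−1)(q−1) = 240·256 = 61440.
Need d with 50777·d ≡ 1 (mod 61440). Apply the extended Euclidean algorithm:
61440 = 1·50777 + 10663
50777 = 4·10663 + 8125
10663 = 1·8125 + 2538
8125 = 3·2538 + 511
2538 = 4·511 + 494
511 = 1·494 + 17
494 = 29·17 + 1
17 = 17·1 + 0
Back-substitute:
1 = 494 − 29·17
1 = −29·511 + 30·494
1 = 30·2538 − 149·511
1 = −149·8125 + 477·2538
1 = 477·10663 − 626·8125
1 = −626·50777 + 2981·10663
1 = 2981·61440 − 3607·50777
So 50777·(-3607) ≡ 1 (mod 61440), hence d ≡ -3607 ≡ 57833 (mod 61440).

57833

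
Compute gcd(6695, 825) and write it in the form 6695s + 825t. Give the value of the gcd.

Repeated division:
6695 = 8*825 + 95
825 = 8*95 + 65
95 = 1*65 + 30
65 = 2*30 + 5
30 = 6*5 + 0
gcd(6695, 825) = 5.
Working backward:
5 = 65 − 2·30
5 = −2·95 + 3·65
5 = 3·825 − 26·95
5 = −26·6695 + 211·825
So 5 = (-26)·6695 + (211)·825.

5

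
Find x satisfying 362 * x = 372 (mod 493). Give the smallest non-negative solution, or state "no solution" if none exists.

First find gcd(362, 493):
493 = 1·362 + 131
362 = 2·131 + 100
131 = 1·100 + 31
100 = 3·31 + 7
31 = 4·7 + 3
7 = 2·3 + 1
3 = 3·1 + 0
gcd = 1, so a unique solution mod 493 exists.
Back-substitute for the Bézout coefficients:
1 = 7 − 2·3
1 = −2·31 + 9·7
1 = 9·100 − 29·31
1 = −29·131 + 38·100
1 = 38·362 − 105·131
1 = −105·493 + 143·362
So 362·(143) ≡ 1 (mod 493), giving 362⁻¹ ≡ 143.
x ≡ 362⁻¹·372 ≡ 143·372 ≡ 445 (mod 493).

445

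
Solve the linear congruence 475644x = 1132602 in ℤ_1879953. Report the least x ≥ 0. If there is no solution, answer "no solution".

36847

First find gcd(475644, 1879953):
1879953 = 3×475644 + 453021
475644 = 1×453021 + 22623
453021 = 20×22623 + 561
22623 = 40×561 + 183
561 = 3×183 + 12
183 = 15×12 + 3
12 = 4×3 + 0
gcd = 3 and 3 | 1132602, so solutions exist. Divide through by 3: 158548x ≡ 377534 (mod 626651).
Now find 158548⁻¹ mod 626651:
626651 = 3·158548 + 151007
158548 = 1·151007 + 7541
151007 = 20·7541 + 187
7541 = 40·187 + 61
187 = 3·61 + 4
61 = 15·4 + 1
4 = 4·1 + 0
Back-substitute:
1 = 61 − 15·4
1 = −15·187 + 46·61
1 = 46·7541 − 1855·187
1 = −1855·151007 + 37146·7541
1 = 37146·158548 − 39001·151007
1 = −39001·626651 + 154149·158548
So 158548⁻¹ ≡ 154149 (mod 626651).
Then x ≡ 154149·377534 ≡ 36847 (mod 626651); the smallest non-negative solution is x = 36847.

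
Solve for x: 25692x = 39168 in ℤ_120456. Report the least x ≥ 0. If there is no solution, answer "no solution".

6270

First find gcd(25692, 120456):
120456 = 4·25692 + 17688
25692 = 1·17688 + 8004
17688 = 2·8004 + 1680
8004 = 4·1680 + 1284
1680 = 1·1284 + 396
1284 = 3·396 + 96
396 = 4·96 + 12
96 = 8·12 + 0
gcd = 12 and 12 | 39168, so solutions exist. Divide through by 12: 2141x ≡ 3264 (mod 10038).
Now find 2141⁻¹ mod 10038:
10038 = 4×2141 + 1474
2141 = 1×1474 + 667
1474 = 2×667 + 140
667 = 4×140 + 107
140 = 1×107 + 33
107 = 3×33 + 8
33 = 4×8 + 1
8 = 8×1 + 0
Back-substitute:
1 = 33 − 4·8
1 = −4·107 + 13·33
1 = 13·140 − 17·107
1 = −17·667 + 81·140
1 = 81·1474 − 179·667
1 = −179·2141 + 260·1474
1 = 260·10038 − 1219·2141
So 2141·(-1219) ≡ 1 (mod 10038), i.e. 2141⁻¹ ≡ 8819.
Then x ≡ 8819·3264 ≡ 6270 (mod 10038); the smallest non-negative solution is x = 6270.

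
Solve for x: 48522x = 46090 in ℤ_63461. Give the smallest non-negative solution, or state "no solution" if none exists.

First find gcd(48522, 63461):
63461 = 1×48522 + 14939
48522 = 3×14939 + 3705
14939 = 4×3705 + 119
3705 = 31×119 + 16
119 = 7×16 + 7
16 = 2×7 + 2
7 = 3×2 + 1
2 = 2×1 + 0
gcd = 1, so a unique solution mod 63461 exists.
Back-substitute for the Bézout coefficients:
1 = 7 − 3·2
1 = −3·16 + 7·7
1 = 7·119 − 52·16
1 = −52·3705 + 1619·119
1 = 1619·14939 − 6528·3705
1 = −6528·48522 + 21203·14939
1 = 21203·63461 − 27731·48522
So 48522·(-27731) ≡ 1 (mod 63461), giving 48522⁻¹ ≡ 35730.
x ≡ 48522⁻¹·46090 ≡ 35730·46090 ≡ 46211 (mod 63461).

46211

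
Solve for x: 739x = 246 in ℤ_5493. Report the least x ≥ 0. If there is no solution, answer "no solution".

4698

First find gcd(739, 5493):
5493 = 7×739 + 320
739 = 2×320 + 99
320 = 3×99 + 23
99 = 4×23 + 7
23 = 3×7 + 2
7 = 3×2 + 1
2 = 2×1 + 0
gcd = 1, so a unique solution mod 5493 exists.
Back-substitute for the Bézout coefficients:
1 = 7 − 3·2
1 = −3·23 + 10·7
1 = 10·99 − 43·23
1 = −43·320 + 139·99
1 = 139·739 − 321·320
1 = −321·5493 + 2386·739
So 739·(2386) ≡ 1 (mod 5493), giving 739⁻¹ ≡ 2386.
x ≡ 739⁻¹·246 ≡ 2386·246 ≡ 4698 (mod 5493).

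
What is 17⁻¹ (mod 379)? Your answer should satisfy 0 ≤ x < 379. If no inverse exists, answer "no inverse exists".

Extended Euclidean algorithm:
379 = 22*17 + 5
17 = 3*5 + 2
5 = 2*2 + 1
2 = 2*1 + 0
Since gcd(17, 379) = 1, back-substitute to write 1 as a combination:
1 = 5 − 2·2
1 = −2·17 + 7·5
1 = 7·379 − 156·17
Hence 17⁻¹ ≡ -156 ≡ 223 (mod 379).

223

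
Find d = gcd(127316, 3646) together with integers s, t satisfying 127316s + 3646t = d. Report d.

Apply Euclid's algorithm to 127316 and 3646:
127316 = 34×3646 + 3352
3646 = 1×3352 + 294
3352 = 11×294 + 118
294 = 2×118 + 58
118 = 2×58 + 2
58 = 29×2 + 0
gcd(127316, 3646) = 2.
Working backward:
2 = 118 − 2·58
2 = −2·294 + 5·118
2 = 5·3352 − 57·294
2 = −57·3646 + 62·3352
2 = 62·127316 − 2165·3646
So 2 = (62)·127316 + (-2165)·3646.

2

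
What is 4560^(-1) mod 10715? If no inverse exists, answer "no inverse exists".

Compute gcd(4560, 10715):
10715 = 2·4560 + 1595
4560 = 2·1595 + 1370
1595 = 1·1370 + 225
1370 = 6·225 + 20
225 = 11·20 + 5
20 = 4·5 + 0
Since gcd = 5 > 1, 4560 is not a unit mod 10715.

no inverse exists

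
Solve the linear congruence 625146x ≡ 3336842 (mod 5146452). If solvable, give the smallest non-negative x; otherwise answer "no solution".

no solution

gcd(625146, 5146452):
5146452 = 8×625146 + 145284
625146 = 4×145284 + 44010
145284 = 3×44010 + 13254
44010 = 3×13254 + 4248
13254 = 3×4248 + 510
4248 = 8×510 + 168
510 = 3×168 + 6
168 = 28×6 + 0
gcd = 6, but 6 ∤ 3336842, so the congruence has no solution.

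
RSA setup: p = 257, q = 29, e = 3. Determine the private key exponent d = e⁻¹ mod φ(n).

φ(n) = (p−1)(q−1) = 256·28 = 7168.
Need d with 3·d ≡ 1 (mod 7168). Apply the extended Euclidean algorithm:
7168 = 2389·3 + 1
3 = 3·1 + 0
Back-substitute:
1 = 7168 − 2389·3
So 3·(-2389) ≡ 1 (mod 7168), hence d ≡ -2389 ≡ 4779 (mod 7168).

4779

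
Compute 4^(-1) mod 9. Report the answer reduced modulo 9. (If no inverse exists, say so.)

7

gcd(9, 4) by repeated division:
9 = 2*4 + 1
4 = 4*1 + 0
gcd = 1, so the inverse exists. Back-substitute:
1 = 9 − 2·4
Hence 4⁻¹ ≡ -2 ≡ 7 (mod 9).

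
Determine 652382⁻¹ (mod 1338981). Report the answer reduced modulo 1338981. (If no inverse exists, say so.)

Extended Euclidean algorithm:
1338981 = 2*652382 + 34217
652382 = 19*34217 + 2259
34217 = 15*2259 + 332
2259 = 6*332 + 267
332 = 1*267 + 65
267 = 4*65 + 7
65 = 9*7 + 2
7 = 3*2 + 1
2 = 2*1 + 0
The gcd is 1. Working backward:
1 = 7 − 3·2
1 = −3·65 + 28·7
1 = 28·267 − 115·65
1 = −115·332 + 143·267
1 = 143·2259 − 973·332
1 = −973·34217 + 14738·2259
1 = 14738·652382 − 280995·34217
1 = −280995·1338981 + 576728·652382
So 652382·576728 ≡ 1 (mod 1338981).

576728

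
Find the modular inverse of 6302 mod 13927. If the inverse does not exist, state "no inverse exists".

Extended Euclidean algorithm:
13927 = 2·6302 + 1323
6302 = 4·1323 + 1010
1323 = 1·1010 + 313
1010 = 3·313 + 71
313 = 4·71 + 29
71 = 2·29 + 13
29 = 2·13 + 3
13 = 4·3 + 1
3 = 3·1 + 0
The gcd is 1. Working backward:
1 = 13 − 4·3
1 = −4·29 + 9·13
1 = 9·71 − 22·29
1 = −22·313 + 97·71
1 = 97·1010 − 313·313
1 = −313·1323 + 410·1010
1 = 410·6302 − 1953·1323
1 = −1953·13927 + 4316·6302
So 6302·4316 ≡ 1 (mod 13927).

4316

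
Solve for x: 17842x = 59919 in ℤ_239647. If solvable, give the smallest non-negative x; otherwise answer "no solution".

85227

First find gcd(17842, 239647):
239647 = 13*17842 + 7701
17842 = 2*7701 + 2440
7701 = 3*2440 + 381
2440 = 6*381 + 154
381 = 2*154 + 73
154 = 2*73 + 8
73 = 9*8 + 1
8 = 8*1 + 0
gcd = 1, so a unique solution mod 239647 exists.
Back-substitute for the Bézout coefficients:
1 = 73 − 9·8
1 = −9·154 + 19·73
1 = 19·381 − 47·154
1 = −47·2440 + 301·381
1 = 301·7701 − 950·2440
1 = −950·17842 + 2201·7701
1 = 2201·239647 − 29563·17842
So 17842·(-29563) ≡ 1 (mod 239647), giving 17842⁻¹ ≡ 210084.
x ≡ 17842⁻¹·59919 ≡ 210084·59919 ≡ 85227 (mod 239647).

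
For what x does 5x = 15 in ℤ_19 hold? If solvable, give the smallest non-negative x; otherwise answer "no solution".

First find gcd(5, 19):
19 = 3*5 + 4
5 = 1*4 + 1
4 = 4*1 + 0
gcd = 1, so a unique solution mod 19 exists.
Back-substitute for the Bézout coefficients:
1 = 5 − 4
1 = −19 + 4·5
So 5·(4) ≡ 1 (mod 19), giving 5⁻¹ ≡ 4.
x ≡ 5⁻¹·15 ≡ 4·15 ≡ 3 (mod 19).

3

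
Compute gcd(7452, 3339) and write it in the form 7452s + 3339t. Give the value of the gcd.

Euclidean algorithm:
7452 = 2×3339 + 774
3339 = 4×774 + 243
774 = 3×243 + 45
243 = 5×45 + 18
45 = 2×18 + 9
18 = 2×9 + 0
gcd(7452, 3339) = 9.
Working backward:
9 = 45 − 2·18
9 = −2·243 + 11·45
9 = 11·774 − 35·243
9 = −35·3339 + 151·774
9 = 151·7452 − 337·3339
So 9 = (151)·7452 + (-337)·3339.

9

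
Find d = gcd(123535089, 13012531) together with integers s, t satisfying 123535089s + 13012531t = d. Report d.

1

Repeated division:
123535089 = 9*13012531 + 6422310
13012531 = 2*6422310 + 167911
6422310 = 38*167911 + 41692
167911 = 4*41692 + 1143
41692 = 36*1143 + 544
1143 = 2*544 + 55
544 = 9*55 + 49
55 = 1*49 + 6
49 = 8*6 + 1
6 = 6*1 + 0
gcd(123535089, 13012531) = 1.
Express as a combination:
1 = 49 − 8·6
1 = −8·55 + 9·49
1 = 9·544 − 89·55
1 = −89·1143 + 187·544
1 = 187·41692 − 6821·1143
1 = −6821·167911 + 27471·41692
1 = 27471·6422310 − 1050719·167911
1 = −1050719·13012531 + 2128909·6422310
1 = 2128909·123535089 − 20210900·13012531
So 1 = (2128909)·123535089 + (-20210900)·13012531.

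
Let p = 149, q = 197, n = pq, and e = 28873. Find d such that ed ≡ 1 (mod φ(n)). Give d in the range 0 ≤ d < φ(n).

27289

φ(n) = (p−1)(q−1) = 148·196 = 29008.
Need d with 28873·d ≡ 1 (mod 29008). Apply the extended Euclidean algorithm:
29008 = 1*28873 + 135
28873 = 213*135 + 118
135 = 1*118 + 17
118 = 6*17 + 16
17 = 1*16 + 1
16 = 16*1 + 0
Back-substitute:
1 = 17 − 16
1 = −118 + 7·17
1 = 7·135 − 8·118
1 = −8·28873 + 1711·135
1 = 1711·29008 − 1719·28873
So 28873·(-1719) ≡ 1 (mod 29008), hence d ≡ -1719 ≡ 27289 (mod 29008).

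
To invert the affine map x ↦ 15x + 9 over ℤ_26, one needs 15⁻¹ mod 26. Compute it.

7

Extended Euclidean algorithm:
26 = 1*15 + 11
15 = 1*11 + 4
11 = 2*4 + 3
4 = 1*3 + 1
3 = 3*1 + 0
Since gcd(15, 26) = 1, back-substitute to write 1 as a combination:
1 = 4 − 3
1 = −11 + 3·4
1 = 3·15 − 4·11
1 = −4·26 + 7·15
So 15·7 ≡ 1 (mod 26).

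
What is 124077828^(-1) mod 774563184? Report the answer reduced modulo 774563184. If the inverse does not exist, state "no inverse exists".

Euclidean algorithm on 774563184, 124077828:
774563184 = 6*124077828 + 30096216
124077828 = 4*30096216 + 3692964
30096216 = 8*3692964 + 552504
3692964 = 6*552504 + 377940
552504 = 1*377940 + 174564
377940 = 2*174564 + 28812
174564 = 6*28812 + 1692
28812 = 17*1692 + 48
1692 = 35*48 + 12
48 = 4*12 + 0
gcd(124077828, 774563184) = 12 ≠ 1, so 124077828 has no multiplicative inverse modulo 774563184.

no inverse exists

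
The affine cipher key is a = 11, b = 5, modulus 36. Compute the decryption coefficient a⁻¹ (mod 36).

23

Run Euclid on (36, 11):
36 = 3*11 + 3
11 = 3*3 + 2
3 = 1*2 + 1
2 = 2*1 + 0
The gcd is 1. Working backward:
1 = 3 − 2
1 = −11 + 4·3
1 = 4·36 − 13·11
Thus 11·(-13) ≡ 1 (mod 36); reducing, -13 mod 36 = 23.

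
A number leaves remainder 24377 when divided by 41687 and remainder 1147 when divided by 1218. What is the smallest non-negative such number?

Write x = 24377 + 41687·k. Then 41687·k ≡ 1147 − 24377 ≡ 1130 (mod 1218).
Need 41687⁻¹ mod 1218. Extended Euclid on (1218, 275):
1218 = 4·275 + 118
275 = 2·118 + 39
118 = 3·39 + 1
39 = 39·1 + 0
Back-substitute:
1 = 118 − 3·39
1 = −3·275 + 7·118
1 = 7·1218 − 31·275
41687⁻¹ ≡ 1187 (mod 1218), so k ≡ 1187·1130 ≡ 292 (mod 1218).
x = 24377 + 41687·292 = 12196981.

12196981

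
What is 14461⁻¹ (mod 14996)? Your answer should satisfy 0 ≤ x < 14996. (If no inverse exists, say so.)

8437

Run Euclid on (14996, 14461):
14996 = 1·14461 + 535
14461 = 27·535 + 16
535 = 33·16 + 7
16 = 2·7 + 2
7 = 3·2 + 1
2 = 2·1 + 0
The gcd is 1. Working backward:
1 = 7 − 3·2
1 = −3·16 + 7·7
1 = 7·535 − 234·16
1 = −234·14461 + 6325·535
1 = 6325·14996 − 6559·14461
Hence 14461⁻¹ ≡ -6559 ≡ 8437 (mod 14996).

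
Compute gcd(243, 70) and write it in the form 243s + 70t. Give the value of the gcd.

1

Apply Euclid's algorithm to 243 and 70:
243 = 3*70 + 33
70 = 2*33 + 4
33 = 8*4 + 1
4 = 4*1 + 0
gcd(243, 70) = 1.
Working backward:
1 = 33 − 8·4
1 = −8·70 + 17·33
1 = 17·243 − 59·70
So 1 = (17)·243 + (-59)·70.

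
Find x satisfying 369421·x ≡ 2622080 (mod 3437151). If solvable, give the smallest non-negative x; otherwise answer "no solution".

First find gcd(369421, 3437151):
3437151 = 9·369421 + 112362
369421 = 3·112362 + 32335
112362 = 3·32335 + 15357
32335 = 2·15357 + 1621
15357 = 9·1621 + 768
1621 = 2·768 + 85
768 = 9·85 + 3
85 = 28·3 + 1
3 = 3·1 + 0
gcd = 1, so a unique solution mod 3437151 exists.
Back-substitute for the Bézout coefficients:
1 = 85 − 28·3
1 = −28·768 + 253·85
1 = 253·1621 − 534·768
1 = −534·15357 + 5059·1621
1 = 5059·32335 − 10652·15357
1 = −10652·112362 + 37015·32335
1 = 37015·369421 − 121697·112362
1 = −121697·3437151 + 1132288·369421
So 369421·(1132288) ≡ 1 (mod 3437151), giving 369421⁻¹ ≡ 1132288.
x ≡ 369421⁻¹·2622080 ≡ 1132288·2622080 ≡ 553958 (mod 3437151).

553958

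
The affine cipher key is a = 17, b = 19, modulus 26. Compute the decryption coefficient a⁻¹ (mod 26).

23

Apply the Euclidean algorithm to 26 and 17:
26 = 1×17 + 9
17 = 1×9 + 8
9 = 1×8 + 1
8 = 8×1 + 0
Since gcd(17, 26) = 1, back-substitute to write 1 as a combination:
1 = 9 − 8
1 = −17 + 2·9
1 = 2·26 − 3·17
Thus 17·(-3) ≡ 1 (mod 26); reducing, -3 mod 26 = 23.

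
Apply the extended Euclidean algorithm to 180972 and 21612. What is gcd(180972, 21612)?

Apply Euclid's algorithm to 180972 and 21612:
180972 = 8*21612 + 8076
21612 = 2*8076 + 5460
8076 = 1*5460 + 2616
5460 = 2*2616 + 228
2616 = 11*228 + 108
228 = 2*108 + 12
108 = 9*12 + 0
gcd(180972, 21612) = 12.
Express as a combination:
12 = 228 − 2·108
12 = −2·2616 + 23·228
12 = 23·5460 − 48·2616
12 = −48·8076 + 71·5460
12 = 71·21612 − 190·8076
12 = −190·180972 + 1591·21612
So 12 = (-190)·180972 + (1591)·21612.

12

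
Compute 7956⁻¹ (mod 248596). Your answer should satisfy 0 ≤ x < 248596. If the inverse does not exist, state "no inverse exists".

Compute gcd(7956, 248596):
248596 = 31*7956 + 1960
7956 = 4*1960 + 116
1960 = 16*116 + 104
116 = 1*104 + 12
104 = 8*12 + 8
12 = 1*8 + 4
8 = 2*4 + 0
Since gcd = 4 > 1, 7956 is not a unit mod 248596.

no inverse exists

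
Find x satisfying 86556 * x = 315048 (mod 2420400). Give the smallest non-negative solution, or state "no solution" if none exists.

First find gcd(86556, 2420400):
2420400 = 27×86556 + 83388
86556 = 1×83388 + 3168
83388 = 26×3168 + 1020
3168 = 3×1020 + 108
1020 = 9×108 + 48
108 = 2×48 + 12
48 = 4×12 + 0
gcd = 12 and 12 | 315048, so solutions exist. Divide through by 12: 7213x ≡ 26254 (mod 201700).
Now find 7213⁻¹ mod 201700:
201700 = 27×7213 + 6949
7213 = 1×6949 + 264
6949 = 26×264 + 85
264 = 3×85 + 9
85 = 9×9 + 4
9 = 2×4 + 1
4 = 4×1 + 0
Back-substitute:
1 = 9 − 2·4
1 = −2·85 + 19·9
1 = 19·264 − 59·85
1 = −59·6949 + 1553·264
1 = 1553·7213 − 1612·6949
1 = −1612·201700 + 45077·7213
So 7213⁻¹ ≡ 45077 (mod 201700).
Then x ≡ 45077·26254 ≡ 77658 (mod 201700); the smallest non-negative solution is x = 77658.

77658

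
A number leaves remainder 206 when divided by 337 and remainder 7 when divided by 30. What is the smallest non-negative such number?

7957

Write x = 206 + 337·k. Then 337·k ≡ 7 − 206 ≡ 11 (mod 30).
Need 337⁻¹ mod 30. Extended Euclid on (30, 7):
30 = 4·7 + 2
7 = 3·2 + 1
2 = 2·1 + 0
Back-substitute:
1 = 7 − 3·2
1 = −3·30 + 13·7
337⁻¹ ≡ 13 (mod 30), so k ≡ 13·11 ≡ 23 (mod 30).
x = 206 + 337·23 = 7957.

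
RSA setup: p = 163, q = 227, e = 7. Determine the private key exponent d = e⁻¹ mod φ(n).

φ(n) = (p−1)(q−1) = 162·226 = 36612.
Need d with 7·d ≡ 1 (mod 36612). Apply the extended Euclidean algorithm:
36612 = 5230×7 + 2
7 = 3×2 + 1
2 = 2×1 + 0
Back-substitute:
1 = 7 − 3·2
1 = −3·36612 + 15691·7
So 7·15691 ≡ 1 (mod 36612), hence d = 15691.

15691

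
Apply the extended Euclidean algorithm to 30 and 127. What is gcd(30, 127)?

Euclidean algorithm:
127 = 4·30 + 7
30 = 4·7 + 2
7 = 3·2 + 1
2 = 2·1 + 0
gcd(30, 127) = 1.
Express as a combination:
1 = 7 − 3·2
1 = −3·30 + 13·7
1 = 13·127 − 55·30
So 1 = (13)·127 + (-55)·30.

1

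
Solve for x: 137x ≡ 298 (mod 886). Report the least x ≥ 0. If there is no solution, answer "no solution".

First find gcd(137, 886):
886 = 6*137 + 64
137 = 2*64 + 9
64 = 7*9 + 1
9 = 9*1 + 0
gcd = 1, so a unique solution mod 886 exists.
Back-substitute for the Bézout coefficients:
1 = 64 − 7·9
1 = −7·137 + 15·64
1 = 15·886 − 97·137
So 137·(-97) ≡ 1 (mod 886), giving 137⁻¹ ≡ 789.
x ≡ 137⁻¹·298 ≡ 789·298 ≡ 332 (mod 886).

332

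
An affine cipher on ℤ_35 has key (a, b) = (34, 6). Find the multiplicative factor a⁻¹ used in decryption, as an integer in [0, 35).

34

Run Euclid on (35, 34):
35 = 1×34 + 1
34 = 34×1 + 0
gcd = 1, so the inverse exists. Back-substitute:
1 = 35 − 34
So 34·(-1) ≡ 1 (mod 35), and -1 ≡ 34 (mod 35).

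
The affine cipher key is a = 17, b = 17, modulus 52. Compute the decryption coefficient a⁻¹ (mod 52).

49

Extended Euclidean algorithm:
52 = 3*17 + 1
17 = 17*1 + 0
Since gcd(17, 52) = 1, back-substitute to write 1 as a combination:
1 = 52 − 3·17
Hence 17⁻¹ ≡ -3 ≡ 49 (mod 52).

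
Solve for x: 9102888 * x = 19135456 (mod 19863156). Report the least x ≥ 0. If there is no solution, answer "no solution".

gcd(9102888, 19863156):
19863156 = 2×9102888 + 1657380
9102888 = 5×1657380 + 815988
1657380 = 2×815988 + 25404
815988 = 32×25404 + 3060
25404 = 8×3060 + 924
3060 = 3×924 + 288
924 = 3×288 + 60
288 = 4×60 + 48
60 = 1×48 + 12
48 = 4×12 + 0
gcd = 12, but 12 ∤ 19135456, so the congruence has no solution.

no solution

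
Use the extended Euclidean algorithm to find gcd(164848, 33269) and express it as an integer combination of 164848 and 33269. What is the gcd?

Apply Euclid's algorithm to 164848 and 33269:
164848 = 4×33269 + 31772
33269 = 1×31772 + 1497
31772 = 21×1497 + 335
1497 = 4×335 + 157
335 = 2×157 + 21
157 = 7×21 + 10
21 = 2×10 + 1
10 = 10×1 + 0
gcd(164848, 33269) = 1.
Express as a combination:
1 = 21 − 2·10
1 = −2·157 + 15·21
1 = 15·335 − 32·157
1 = −32·1497 + 143·335
1 = 143·31772 − 3035·1497
1 = −3035·33269 + 3178·31772
1 = 3178·164848 − 15747·33269
So 1 = (3178)·164848 + (-15747)·33269.

1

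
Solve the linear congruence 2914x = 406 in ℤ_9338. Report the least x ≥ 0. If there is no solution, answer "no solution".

609

First find gcd(2914, 9338):
9338 = 3*2914 + 596
2914 = 4*596 + 530
596 = 1*530 + 66
530 = 8*66 + 2
66 = 33*2 + 0
gcd = 2 and 2 | 406, so solutions exist. Divide through by 2: 1457x ≡ 203 (mod 4669).
Now find 1457⁻¹ mod 4669:
4669 = 3·1457 + 298
1457 = 4·298 + 265
298 = 1·265 + 33
265 = 8·33 + 1
33 = 33·1 + 0
Back-substitute:
1 = 265 − 8·33
1 = −8·298 + 9·265
1 = 9·1457 − 44·298
1 = −44·4669 + 141·1457
So 1457⁻¹ ≡ 141 (mod 4669).
Then x ≡ 141·203 ≡ 609 (mod 4669); the smallest non-negative solution is x = 609.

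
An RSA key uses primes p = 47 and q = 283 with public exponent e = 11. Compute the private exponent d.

8255

φ(n) = (p−1)(q−1) = 46·282 = 12972.
Need d with 11·d ≡ 1 (mod 12972). Apply the extended Euclidean algorithm:
12972 = 1179*11 + 3
11 = 3*3 + 2
3 = 1*2 + 1
2 = 2*1 + 0
Back-substitute:
1 = 3 − 2
1 = −11 + 4·3
1 = 4·12972 − 4717·11
So 11·(-4717) ≡ 1 (mod 12972), hence d ≡ -4717 ≡ 8255 (mod 12972).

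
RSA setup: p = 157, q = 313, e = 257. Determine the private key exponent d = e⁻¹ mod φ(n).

23105

φ(n) = (p−1)(q−1) = 156·312 = 48672.
Need d with 257·d ≡ 1 (mod 48672). Apply the extended Euclidean algorithm:
48672 = 189·257 + 99
257 = 2·99 + 59
99 = 1·59 + 40
59 = 1·40 + 19
40 = 2·19 + 2
19 = 9·2 + 1
2 = 2·1 + 0
Back-substitute:
1 = 19 − 9·2
1 = −9·40 + 19·19
1 = 19·59 − 28·40
1 = −28·99 + 47·59
1 = 47·257 − 122·99
1 = −122·48672 + 23105·257
So 257·23105 ≡ 1 (mod 48672), hence d = 23105.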